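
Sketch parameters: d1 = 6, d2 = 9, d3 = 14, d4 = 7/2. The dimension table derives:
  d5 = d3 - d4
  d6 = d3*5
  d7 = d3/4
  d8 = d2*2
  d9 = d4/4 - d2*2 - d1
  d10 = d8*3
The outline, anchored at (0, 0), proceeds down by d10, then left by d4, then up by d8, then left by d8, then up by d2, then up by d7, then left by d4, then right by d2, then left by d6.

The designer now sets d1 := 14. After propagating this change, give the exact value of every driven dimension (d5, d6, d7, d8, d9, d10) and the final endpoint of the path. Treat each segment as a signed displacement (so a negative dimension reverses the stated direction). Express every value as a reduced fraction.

d5 = 21/2
d6 = 70
d7 = 7/2
d8 = 18
d9 = -249/8
d10 = 54
endpoint = (-86, -47/2)

Apply edit: d1 := 14
  d5 = d3 - d4 = 21/2
  d6 = d3*5 = 70
  d7 = d3/4 = 7/2
  d8 = d2*2 = 18
  d9 = d4/4 - d2*2 - d1 = -249/8
  d10 = d8*3 = 54
Walk from origin (0, 0):
  seg 1: down by d10 = 54 → (0, -54)
  seg 2: left by d4 = 7/2 → (-7/2, -54)
  seg 3: up by d8 = 18 → (-7/2, -36)
  seg 4: left by d8 = 18 → (-43/2, -36)
  seg 5: up by d2 = 9 → (-43/2, -27)
  seg 6: up by d7 = 7/2 → (-43/2, -47/2)
  seg 7: left by d4 = 7/2 → (-25, -47/2)
  seg 8: right by d2 = 9 → (-16, -47/2)
  seg 9: left by d6 = 70 → (-86, -47/2)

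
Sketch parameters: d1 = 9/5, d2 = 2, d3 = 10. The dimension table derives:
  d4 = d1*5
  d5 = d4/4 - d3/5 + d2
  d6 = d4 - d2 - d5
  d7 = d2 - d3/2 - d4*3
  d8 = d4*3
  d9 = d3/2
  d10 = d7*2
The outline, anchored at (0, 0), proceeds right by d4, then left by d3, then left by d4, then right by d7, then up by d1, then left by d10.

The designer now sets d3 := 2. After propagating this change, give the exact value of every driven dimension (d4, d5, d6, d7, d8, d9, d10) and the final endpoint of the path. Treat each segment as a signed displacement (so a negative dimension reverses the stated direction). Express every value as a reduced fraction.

d4 = 9
d5 = 77/20
d6 = 63/20
d7 = -26
d8 = 27
d9 = 1
d10 = -52
endpoint = (24, 9/5)

Apply edit: d3 := 2
  d4 = d1*5 = 9
  d5 = d4/4 - d3/5 + d2 = 77/20
  d6 = d4 - d2 - d5 = 63/20
  d7 = d2 - d3/2 - d4*3 = -26
  d8 = d4*3 = 27
  d9 = d3/2 = 1
  d10 = d7*2 = -52
Walk from origin (0, 0):
  seg 1: right by d4 = 9 → (9, 0)
  seg 2: left by d3 = 2 → (7, 0)
  seg 3: left by d4 = 9 → (-2, 0)
  seg 4: right by d7 = -26 → (-28, 0)
  seg 5: up by d1 = 9/5 → (-28, 9/5)
  seg 6: left by d10 = -52 → (24, 9/5)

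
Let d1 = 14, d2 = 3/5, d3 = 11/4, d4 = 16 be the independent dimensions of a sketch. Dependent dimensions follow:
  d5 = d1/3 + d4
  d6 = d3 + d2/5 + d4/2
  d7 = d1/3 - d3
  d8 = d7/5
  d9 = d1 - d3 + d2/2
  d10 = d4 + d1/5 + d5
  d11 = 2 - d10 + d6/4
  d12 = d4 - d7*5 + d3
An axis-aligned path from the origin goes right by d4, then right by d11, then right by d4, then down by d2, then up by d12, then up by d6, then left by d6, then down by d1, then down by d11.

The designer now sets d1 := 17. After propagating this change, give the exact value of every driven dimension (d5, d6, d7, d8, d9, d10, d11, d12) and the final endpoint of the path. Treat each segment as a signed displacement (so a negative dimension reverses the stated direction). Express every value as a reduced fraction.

d5 = 65/3
d6 = 1087/100
d7 = 35/12
d8 = 7/12
d9 = 291/20
d10 = 616/15
d11 = -43619/1200
d12 = 25/6
endpoint = (-18263/1200, 40543/1200)

Apply edit: d1 := 17
  d5 = d1/3 + d4 = 65/3
  d6 = d3 + d2/5 + d4/2 = 1087/100
  d7 = d1/3 - d3 = 35/12
  d8 = d7/5 = 7/12
  d9 = d1 - d3 + d2/2 = 291/20
  d10 = d4 + d1/5 + d5 = 616/15
  d11 = 2 - d10 + d6/4 = -43619/1200
  d12 = d4 - d7*5 + d3 = 25/6
Walk from origin (0, 0):
  seg 1: right by d4 = 16 → (16, 0)
  seg 2: right by d11 = -43619/1200 → (-24419/1200, 0)
  seg 3: right by d4 = 16 → (-5219/1200, 0)
  seg 4: down by d2 = 3/5 → (-5219/1200, -3/5)
  seg 5: up by d12 = 25/6 → (-5219/1200, 107/30)
  seg 6: up by d6 = 1087/100 → (-5219/1200, 4331/300)
  seg 7: left by d6 = 1087/100 → (-18263/1200, 4331/300)
  seg 8: down by d1 = 17 → (-18263/1200, -769/300)
  seg 9: down by d11 = -43619/1200 → (-18263/1200, 40543/1200)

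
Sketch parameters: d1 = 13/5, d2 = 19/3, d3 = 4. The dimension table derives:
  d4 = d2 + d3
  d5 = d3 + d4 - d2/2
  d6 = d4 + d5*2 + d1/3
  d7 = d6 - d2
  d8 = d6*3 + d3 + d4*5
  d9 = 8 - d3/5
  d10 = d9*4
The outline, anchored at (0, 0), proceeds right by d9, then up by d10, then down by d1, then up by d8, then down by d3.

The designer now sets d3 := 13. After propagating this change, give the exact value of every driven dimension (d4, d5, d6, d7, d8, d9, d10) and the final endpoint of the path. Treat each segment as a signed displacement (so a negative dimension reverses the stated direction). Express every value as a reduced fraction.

Apply edit: d3 := 13
  d4 = d2 + d3 = 58/3
  d5 = d3 + d4 - d2/2 = 175/6
  d6 = d4 + d5*2 + d1/3 = 1178/15
  d7 = d6 - d2 = 361/5
  d8 = d6*3 + d3 + d4*5 = 5179/15
  d9 = 8 - d3/5 = 27/5
  d10 = d9*4 = 108/5
Walk from origin (0, 0):
  seg 1: right by d9 = 27/5 → (27/5, 0)
  seg 2: up by d10 = 108/5 → (27/5, 108/5)
  seg 3: down by d1 = 13/5 → (27/5, 19)
  seg 4: up by d8 = 5179/15 → (27/5, 5464/15)
  seg 5: down by d3 = 13 → (27/5, 5269/15)

d4 = 58/3
d5 = 175/6
d6 = 1178/15
d7 = 361/5
d8 = 5179/15
d9 = 27/5
d10 = 108/5
endpoint = (27/5, 5269/15)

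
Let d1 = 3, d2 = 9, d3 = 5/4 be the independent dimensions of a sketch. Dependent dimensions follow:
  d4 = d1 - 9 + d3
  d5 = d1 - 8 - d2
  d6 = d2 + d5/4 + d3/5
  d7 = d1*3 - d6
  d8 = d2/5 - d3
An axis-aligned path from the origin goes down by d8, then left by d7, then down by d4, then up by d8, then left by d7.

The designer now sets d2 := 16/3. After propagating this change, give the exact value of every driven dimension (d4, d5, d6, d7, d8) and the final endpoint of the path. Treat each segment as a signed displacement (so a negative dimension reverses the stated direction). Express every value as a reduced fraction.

d4 = -19/4
d5 = -31/3
d6 = 3
d7 = 6
d8 = -11/60
endpoint = (-12, 19/4)

Apply edit: d2 := 16/3
  d4 = d1 - 9 + d3 = -19/4
  d5 = d1 - 8 - d2 = -31/3
  d6 = d2 + d5/4 + d3/5 = 3
  d7 = d1*3 - d6 = 6
  d8 = d2/5 - d3 = -11/60
Walk from origin (0, 0):
  seg 1: down by d8 = -11/60 → (0, 11/60)
  seg 2: left by d7 = 6 → (-6, 11/60)
  seg 3: down by d4 = -19/4 → (-6, 74/15)
  seg 4: up by d8 = -11/60 → (-6, 19/4)
  seg 5: left by d7 = 6 → (-12, 19/4)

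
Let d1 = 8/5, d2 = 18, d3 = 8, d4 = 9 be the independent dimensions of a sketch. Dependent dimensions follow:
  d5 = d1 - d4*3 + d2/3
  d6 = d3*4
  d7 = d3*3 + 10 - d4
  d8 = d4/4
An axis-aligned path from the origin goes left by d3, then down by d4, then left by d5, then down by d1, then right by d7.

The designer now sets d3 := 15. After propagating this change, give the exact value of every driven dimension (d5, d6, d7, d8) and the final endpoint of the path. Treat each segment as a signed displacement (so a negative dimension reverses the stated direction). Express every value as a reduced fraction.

d5 = -97/5
d6 = 60
d7 = 46
d8 = 9/4
endpoint = (252/5, -53/5)

Apply edit: d3 := 15
  d5 = d1 - d4*3 + d2/3 = -97/5
  d6 = d3*4 = 60
  d7 = d3*3 + 10 - d4 = 46
  d8 = d4/4 = 9/4
Walk from origin (0, 0):
  seg 1: left by d3 = 15 → (-15, 0)
  seg 2: down by d4 = 9 → (-15, -9)
  seg 3: left by d5 = -97/5 → (22/5, -9)
  seg 4: down by d1 = 8/5 → (22/5, -53/5)
  seg 5: right by d7 = 46 → (252/5, -53/5)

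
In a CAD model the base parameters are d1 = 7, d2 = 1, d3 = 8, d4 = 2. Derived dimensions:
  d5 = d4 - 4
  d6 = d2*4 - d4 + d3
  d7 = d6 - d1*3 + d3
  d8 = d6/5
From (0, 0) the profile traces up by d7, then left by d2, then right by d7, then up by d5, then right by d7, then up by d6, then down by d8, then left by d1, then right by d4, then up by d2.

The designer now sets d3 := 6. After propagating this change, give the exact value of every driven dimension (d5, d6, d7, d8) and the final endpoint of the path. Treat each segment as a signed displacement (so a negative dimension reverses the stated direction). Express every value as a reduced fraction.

d5 = -2
d6 = 8
d7 = -7
d8 = 8/5
endpoint = (-20, -8/5)

Apply edit: d3 := 6
  d5 = d4 - 4 = -2
  d6 = d2*4 - d4 + d3 = 8
  d7 = d6 - d1*3 + d3 = -7
  d8 = d6/5 = 8/5
Walk from origin (0, 0):
  seg 1: up by d7 = -7 → (0, -7)
  seg 2: left by d2 = 1 → (-1, -7)
  seg 3: right by d7 = -7 → (-8, -7)
  seg 4: up by d5 = -2 → (-8, -9)
  seg 5: right by d7 = -7 → (-15, -9)
  seg 6: up by d6 = 8 → (-15, -1)
  seg 7: down by d8 = 8/5 → (-15, -13/5)
  seg 8: left by d1 = 7 → (-22, -13/5)
  seg 9: right by d4 = 2 → (-20, -13/5)
  seg 10: up by d2 = 1 → (-20, -8/5)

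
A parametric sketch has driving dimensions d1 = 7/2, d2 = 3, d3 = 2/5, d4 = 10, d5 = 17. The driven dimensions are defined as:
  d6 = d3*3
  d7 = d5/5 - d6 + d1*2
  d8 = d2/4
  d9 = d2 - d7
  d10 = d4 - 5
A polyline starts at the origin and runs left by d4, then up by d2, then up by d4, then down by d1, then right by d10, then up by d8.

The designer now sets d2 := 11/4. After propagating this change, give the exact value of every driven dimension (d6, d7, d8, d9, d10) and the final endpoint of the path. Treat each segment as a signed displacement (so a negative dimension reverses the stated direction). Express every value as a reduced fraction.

d6 = 6/5
d7 = 46/5
d8 = 11/16
d9 = -129/20
d10 = 5
endpoint = (-5, 159/16)

Apply edit: d2 := 11/4
  d6 = d3*3 = 6/5
  d7 = d5/5 - d6 + d1*2 = 46/5
  d8 = d2/4 = 11/16
  d9 = d2 - d7 = -129/20
  d10 = d4 - 5 = 5
Walk from origin (0, 0):
  seg 1: left by d4 = 10 → (-10, 0)
  seg 2: up by d2 = 11/4 → (-10, 11/4)
  seg 3: up by d4 = 10 → (-10, 51/4)
  seg 4: down by d1 = 7/2 → (-10, 37/4)
  seg 5: right by d10 = 5 → (-5, 37/4)
  seg 6: up by d8 = 11/16 → (-5, 159/16)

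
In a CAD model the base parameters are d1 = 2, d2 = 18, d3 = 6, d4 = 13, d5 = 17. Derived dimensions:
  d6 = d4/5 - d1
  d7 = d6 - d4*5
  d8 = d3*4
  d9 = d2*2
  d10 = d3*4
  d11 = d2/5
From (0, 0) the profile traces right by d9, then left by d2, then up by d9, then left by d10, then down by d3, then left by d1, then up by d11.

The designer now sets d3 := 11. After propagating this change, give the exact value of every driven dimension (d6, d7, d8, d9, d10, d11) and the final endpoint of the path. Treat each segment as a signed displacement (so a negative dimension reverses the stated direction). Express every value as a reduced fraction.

d6 = 3/5
d7 = -322/5
d8 = 44
d9 = 36
d10 = 44
d11 = 18/5
endpoint = (-28, 143/5)

Apply edit: d3 := 11
  d6 = d4/5 - d1 = 3/5
  d7 = d6 - d4*5 = -322/5
  d8 = d3*4 = 44
  d9 = d2*2 = 36
  d10 = d3*4 = 44
  d11 = d2/5 = 18/5
Walk from origin (0, 0):
  seg 1: right by d9 = 36 → (36, 0)
  seg 2: left by d2 = 18 → (18, 0)
  seg 3: up by d9 = 36 → (18, 36)
  seg 4: left by d10 = 44 → (-26, 36)
  seg 5: down by d3 = 11 → (-26, 25)
  seg 6: left by d1 = 2 → (-28, 25)
  seg 7: up by d11 = 18/5 → (-28, 143/5)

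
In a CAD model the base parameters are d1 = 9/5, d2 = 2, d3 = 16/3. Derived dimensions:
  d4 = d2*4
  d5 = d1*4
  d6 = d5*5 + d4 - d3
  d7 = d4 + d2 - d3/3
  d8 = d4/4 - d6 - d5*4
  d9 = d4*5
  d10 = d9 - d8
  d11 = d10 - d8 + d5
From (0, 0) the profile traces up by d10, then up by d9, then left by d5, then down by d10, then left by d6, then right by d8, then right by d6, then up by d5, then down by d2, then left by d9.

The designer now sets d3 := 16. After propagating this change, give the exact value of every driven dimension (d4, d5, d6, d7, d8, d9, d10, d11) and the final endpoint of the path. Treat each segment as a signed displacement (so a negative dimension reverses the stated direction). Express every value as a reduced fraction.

d4 = 8
d5 = 36/5
d6 = 28
d7 = 14/3
d8 = -274/5
d9 = 40
d10 = 474/5
d11 = 784/5
endpoint = (-102, 226/5)

Apply edit: d3 := 16
  d4 = d2*4 = 8
  d5 = d1*4 = 36/5
  d6 = d5*5 + d4 - d3 = 28
  d7 = d4 + d2 - d3/3 = 14/3
  d8 = d4/4 - d6 - d5*4 = -274/5
  d9 = d4*5 = 40
  d10 = d9 - d8 = 474/5
  d11 = d10 - d8 + d5 = 784/5
Walk from origin (0, 0):
  seg 1: up by d10 = 474/5 → (0, 474/5)
  seg 2: up by d9 = 40 → (0, 674/5)
  seg 3: left by d5 = 36/5 → (-36/5, 674/5)
  seg 4: down by d10 = 474/5 → (-36/5, 40)
  seg 5: left by d6 = 28 → (-176/5, 40)
  seg 6: right by d8 = -274/5 → (-90, 40)
  seg 7: right by d6 = 28 → (-62, 40)
  seg 8: up by d5 = 36/5 → (-62, 236/5)
  seg 9: down by d2 = 2 → (-62, 226/5)
  seg 10: left by d9 = 40 → (-102, 226/5)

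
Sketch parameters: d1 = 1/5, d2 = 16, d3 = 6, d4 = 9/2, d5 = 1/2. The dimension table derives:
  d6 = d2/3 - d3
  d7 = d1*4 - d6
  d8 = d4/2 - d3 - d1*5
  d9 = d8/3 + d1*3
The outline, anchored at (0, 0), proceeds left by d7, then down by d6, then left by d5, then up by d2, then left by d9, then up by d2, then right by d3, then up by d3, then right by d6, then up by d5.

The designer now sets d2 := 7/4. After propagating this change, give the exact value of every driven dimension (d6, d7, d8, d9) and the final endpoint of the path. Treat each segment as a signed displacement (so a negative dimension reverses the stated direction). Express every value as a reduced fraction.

Apply edit: d2 := 7/4
  d6 = d2/3 - d3 = -65/12
  d7 = d1*4 - d6 = 373/60
  d8 = d4/2 - d3 - d1*5 = -19/4
  d9 = d8/3 + d1*3 = -59/60
Walk from origin (0, 0):
  seg 1: left by d7 = 373/60 → (-373/60, 0)
  seg 2: down by d6 = -65/12 → (-373/60, 65/12)
  seg 3: left by d5 = 1/2 → (-403/60, 65/12)
  seg 4: up by d2 = 7/4 → (-403/60, 43/6)
  seg 5: left by d9 = -59/60 → (-86/15, 43/6)
  seg 6: up by d2 = 7/4 → (-86/15, 107/12)
  seg 7: right by d3 = 6 → (4/15, 107/12)
  seg 8: up by d3 = 6 → (4/15, 179/12)
  seg 9: right by d6 = -65/12 → (-103/20, 179/12)
  seg 10: up by d5 = 1/2 → (-103/20, 185/12)

d6 = -65/12
d7 = 373/60
d8 = -19/4
d9 = -59/60
endpoint = (-103/20, 185/12)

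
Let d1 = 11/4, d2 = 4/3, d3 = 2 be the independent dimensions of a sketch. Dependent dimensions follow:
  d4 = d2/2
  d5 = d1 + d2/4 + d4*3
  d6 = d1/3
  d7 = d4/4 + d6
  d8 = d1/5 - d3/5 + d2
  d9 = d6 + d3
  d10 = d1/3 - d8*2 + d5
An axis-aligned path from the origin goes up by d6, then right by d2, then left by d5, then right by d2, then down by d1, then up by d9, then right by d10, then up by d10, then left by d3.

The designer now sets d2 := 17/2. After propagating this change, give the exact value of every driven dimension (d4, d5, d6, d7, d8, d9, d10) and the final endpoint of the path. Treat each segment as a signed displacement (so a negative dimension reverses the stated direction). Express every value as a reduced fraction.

Apply edit: d2 := 17/2
  d4 = d2/2 = 17/4
  d5 = d1 + d2/4 + d4*3 = 141/8
  d6 = d1/3 = 11/12
  d7 = d4/4 + d6 = 95/48
  d8 = d1/5 - d3/5 + d2 = 173/20
  d9 = d6 + d3 = 35/12
  d10 = d1/3 - d8*2 + d5 = 149/120
Walk from origin (0, 0):
  seg 1: up by d6 = 11/12 → (0, 11/12)
  seg 2: right by d2 = 17/2 → (17/2, 11/12)
  seg 3: left by d5 = 141/8 → (-73/8, 11/12)
  seg 4: right by d2 = 17/2 → (-5/8, 11/12)
  seg 5: down by d1 = 11/4 → (-5/8, -11/6)
  seg 6: up by d9 = 35/12 → (-5/8, 13/12)
  seg 7: right by d10 = 149/120 → (37/60, 13/12)
  seg 8: up by d10 = 149/120 → (37/60, 93/40)
  seg 9: left by d3 = 2 → (-83/60, 93/40)

d4 = 17/4
d5 = 141/8
d6 = 11/12
d7 = 95/48
d8 = 173/20
d9 = 35/12
d10 = 149/120
endpoint = (-83/60, 93/40)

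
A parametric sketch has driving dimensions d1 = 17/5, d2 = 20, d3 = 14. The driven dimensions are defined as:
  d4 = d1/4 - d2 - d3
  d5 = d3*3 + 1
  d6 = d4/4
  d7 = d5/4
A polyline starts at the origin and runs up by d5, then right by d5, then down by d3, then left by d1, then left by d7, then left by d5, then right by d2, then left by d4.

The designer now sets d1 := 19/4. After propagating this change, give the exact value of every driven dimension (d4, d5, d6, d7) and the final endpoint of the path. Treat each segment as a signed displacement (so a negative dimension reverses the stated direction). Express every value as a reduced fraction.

d4 = -525/16
d5 = 43
d6 = -525/64
d7 = 43/4
endpoint = (597/16, 29)

Apply edit: d1 := 19/4
  d4 = d1/4 - d2 - d3 = -525/16
  d5 = d3*3 + 1 = 43
  d6 = d4/4 = -525/64
  d7 = d5/4 = 43/4
Walk from origin (0, 0):
  seg 1: up by d5 = 43 → (0, 43)
  seg 2: right by d5 = 43 → (43, 43)
  seg 3: down by d3 = 14 → (43, 29)
  seg 4: left by d1 = 19/4 → (153/4, 29)
  seg 5: left by d7 = 43/4 → (55/2, 29)
  seg 6: left by d5 = 43 → (-31/2, 29)
  seg 7: right by d2 = 20 → (9/2, 29)
  seg 8: left by d4 = -525/16 → (597/16, 29)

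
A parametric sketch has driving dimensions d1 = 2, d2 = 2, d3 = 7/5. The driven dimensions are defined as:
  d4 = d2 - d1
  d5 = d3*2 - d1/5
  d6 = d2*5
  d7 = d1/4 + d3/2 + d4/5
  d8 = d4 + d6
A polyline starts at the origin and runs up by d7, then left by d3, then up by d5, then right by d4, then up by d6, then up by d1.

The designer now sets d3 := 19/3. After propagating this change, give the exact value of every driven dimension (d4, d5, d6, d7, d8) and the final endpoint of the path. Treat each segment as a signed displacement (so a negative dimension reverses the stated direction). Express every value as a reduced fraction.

d4 = 0
d5 = 184/15
d6 = 10
d7 = 11/3
d8 = 10
endpoint = (-19/3, 419/15)

Apply edit: d3 := 19/3
  d4 = d2 - d1 = 0
  d5 = d3*2 - d1/5 = 184/15
  d6 = d2*5 = 10
  d7 = d1/4 + d3/2 + d4/5 = 11/3
  d8 = d4 + d6 = 10
Walk from origin (0, 0):
  seg 1: up by d7 = 11/3 → (0, 11/3)
  seg 2: left by d3 = 19/3 → (-19/3, 11/3)
  seg 3: up by d5 = 184/15 → (-19/3, 239/15)
  seg 4: right by d4 = 0 → (-19/3, 239/15)
  seg 5: up by d6 = 10 → (-19/3, 389/15)
  seg 6: up by d1 = 2 → (-19/3, 419/15)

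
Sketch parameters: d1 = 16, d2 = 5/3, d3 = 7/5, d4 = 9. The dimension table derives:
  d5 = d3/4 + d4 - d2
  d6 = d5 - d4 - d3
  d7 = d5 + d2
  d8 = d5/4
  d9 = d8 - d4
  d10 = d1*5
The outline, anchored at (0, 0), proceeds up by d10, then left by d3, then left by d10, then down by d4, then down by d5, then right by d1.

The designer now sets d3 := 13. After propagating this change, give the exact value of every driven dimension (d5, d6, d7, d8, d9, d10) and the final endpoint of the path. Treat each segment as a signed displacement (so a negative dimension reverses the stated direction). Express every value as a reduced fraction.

Apply edit: d3 := 13
  d5 = d3/4 + d4 - d2 = 127/12
  d6 = d5 - d4 - d3 = -137/12
  d7 = d5 + d2 = 49/4
  d8 = d5/4 = 127/48
  d9 = d8 - d4 = -305/48
  d10 = d1*5 = 80
Walk from origin (0, 0):
  seg 1: up by d10 = 80 → (0, 80)
  seg 2: left by d3 = 13 → (-13, 80)
  seg 3: left by d10 = 80 → (-93, 80)
  seg 4: down by d4 = 9 → (-93, 71)
  seg 5: down by d5 = 127/12 → (-93, 725/12)
  seg 6: right by d1 = 16 → (-77, 725/12)

d5 = 127/12
d6 = -137/12
d7 = 49/4
d8 = 127/48
d9 = -305/48
d10 = 80
endpoint = (-77, 725/12)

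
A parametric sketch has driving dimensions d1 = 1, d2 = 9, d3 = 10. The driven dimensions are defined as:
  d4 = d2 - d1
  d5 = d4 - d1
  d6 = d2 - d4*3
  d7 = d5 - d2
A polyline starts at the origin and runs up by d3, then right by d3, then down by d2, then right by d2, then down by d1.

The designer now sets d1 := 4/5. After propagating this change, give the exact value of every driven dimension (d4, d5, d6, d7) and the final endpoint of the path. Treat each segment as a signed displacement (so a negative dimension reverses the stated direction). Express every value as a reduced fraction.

d4 = 41/5
d5 = 37/5
d6 = -78/5
d7 = -8/5
endpoint = (19, 1/5)

Apply edit: d1 := 4/5
  d4 = d2 - d1 = 41/5
  d5 = d4 - d1 = 37/5
  d6 = d2 - d4*3 = -78/5
  d7 = d5 - d2 = -8/5
Walk from origin (0, 0):
  seg 1: up by d3 = 10 → (0, 10)
  seg 2: right by d3 = 10 → (10, 10)
  seg 3: down by d2 = 9 → (10, 1)
  seg 4: right by d2 = 9 → (19, 1)
  seg 5: down by d1 = 4/5 → (19, 1/5)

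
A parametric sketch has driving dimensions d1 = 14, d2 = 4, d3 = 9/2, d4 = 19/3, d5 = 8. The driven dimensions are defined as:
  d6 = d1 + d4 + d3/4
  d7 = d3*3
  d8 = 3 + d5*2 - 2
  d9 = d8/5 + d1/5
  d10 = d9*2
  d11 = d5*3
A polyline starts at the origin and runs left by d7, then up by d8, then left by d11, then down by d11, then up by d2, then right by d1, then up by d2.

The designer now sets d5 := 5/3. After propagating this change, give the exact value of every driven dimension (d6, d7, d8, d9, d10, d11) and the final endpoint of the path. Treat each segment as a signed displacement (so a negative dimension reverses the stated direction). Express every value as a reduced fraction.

Apply edit: d5 := 5/3
  d6 = d1 + d4 + d3/4 = 515/24
  d7 = d3*3 = 27/2
  d8 = 3 + d5*2 - 2 = 13/3
  d9 = d8/5 + d1/5 = 11/3
  d10 = d9*2 = 22/3
  d11 = d5*3 = 5
Walk from origin (0, 0):
  seg 1: left by d7 = 27/2 → (-27/2, 0)
  seg 2: up by d8 = 13/3 → (-27/2, 13/3)
  seg 3: left by d11 = 5 → (-37/2, 13/3)
  seg 4: down by d11 = 5 → (-37/2, -2/3)
  seg 5: up by d2 = 4 → (-37/2, 10/3)
  seg 6: right by d1 = 14 → (-9/2, 10/3)
  seg 7: up by d2 = 4 → (-9/2, 22/3)

d6 = 515/24
d7 = 27/2
d8 = 13/3
d9 = 11/3
d10 = 22/3
d11 = 5
endpoint = (-9/2, 22/3)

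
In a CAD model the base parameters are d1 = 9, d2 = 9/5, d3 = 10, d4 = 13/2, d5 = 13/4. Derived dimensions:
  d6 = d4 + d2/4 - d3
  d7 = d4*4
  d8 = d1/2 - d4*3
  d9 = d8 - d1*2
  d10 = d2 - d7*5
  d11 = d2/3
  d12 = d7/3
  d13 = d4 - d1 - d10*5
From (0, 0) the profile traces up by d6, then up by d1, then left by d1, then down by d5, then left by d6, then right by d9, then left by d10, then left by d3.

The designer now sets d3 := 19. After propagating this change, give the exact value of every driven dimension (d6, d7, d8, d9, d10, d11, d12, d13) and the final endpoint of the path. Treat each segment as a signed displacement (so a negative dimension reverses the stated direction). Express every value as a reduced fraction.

d6 = -241/20
d7 = 26
d8 = -15
d9 = -33
d10 = -641/5
d11 = 3/5
d12 = 26/3
d13 = 1277/2
endpoint = (317/4, -63/10)

Apply edit: d3 := 19
  d6 = d4 + d2/4 - d3 = -241/20
  d7 = d4*4 = 26
  d8 = d1/2 - d4*3 = -15
  d9 = d8 - d1*2 = -33
  d10 = d2 - d7*5 = -641/5
  d11 = d2/3 = 3/5
  d12 = d7/3 = 26/3
  d13 = d4 - d1 - d10*5 = 1277/2
Walk from origin (0, 0):
  seg 1: up by d6 = -241/20 → (0, -241/20)
  seg 2: up by d1 = 9 → (0, -61/20)
  seg 3: left by d1 = 9 → (-9, -61/20)
  seg 4: down by d5 = 13/4 → (-9, -63/10)
  seg 5: left by d6 = -241/20 → (61/20, -63/10)
  seg 6: right by d9 = -33 → (-599/20, -63/10)
  seg 7: left by d10 = -641/5 → (393/4, -63/10)
  seg 8: left by d3 = 19 → (317/4, -63/10)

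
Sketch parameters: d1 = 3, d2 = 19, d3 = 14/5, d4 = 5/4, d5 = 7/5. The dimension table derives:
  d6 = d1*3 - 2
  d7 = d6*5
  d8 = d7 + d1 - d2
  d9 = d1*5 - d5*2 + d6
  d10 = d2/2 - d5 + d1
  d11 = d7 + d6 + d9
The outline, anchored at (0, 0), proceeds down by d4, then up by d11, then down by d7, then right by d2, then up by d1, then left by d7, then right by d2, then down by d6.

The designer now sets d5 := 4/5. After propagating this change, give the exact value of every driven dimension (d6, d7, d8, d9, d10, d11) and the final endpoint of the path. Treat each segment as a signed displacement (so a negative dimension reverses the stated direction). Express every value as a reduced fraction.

Apply edit: d5 := 4/5
  d6 = d1*3 - 2 = 7
  d7 = d6*5 = 35
  d8 = d7 + d1 - d2 = 19
  d9 = d1*5 - d5*2 + d6 = 102/5
  d10 = d2/2 - d5 + d1 = 117/10
  d11 = d7 + d6 + d9 = 312/5
Walk from origin (0, 0):
  seg 1: down by d4 = 5/4 → (0, -5/4)
  seg 2: up by d11 = 312/5 → (0, 1223/20)
  seg 3: down by d7 = 35 → (0, 523/20)
  seg 4: right by d2 = 19 → (19, 523/20)
  seg 5: up by d1 = 3 → (19, 583/20)
  seg 6: left by d7 = 35 → (-16, 583/20)
  seg 7: right by d2 = 19 → (3, 583/20)
  seg 8: down by d6 = 7 → (3, 443/20)

d6 = 7
d7 = 35
d8 = 19
d9 = 102/5
d10 = 117/10
d11 = 312/5
endpoint = (3, 443/20)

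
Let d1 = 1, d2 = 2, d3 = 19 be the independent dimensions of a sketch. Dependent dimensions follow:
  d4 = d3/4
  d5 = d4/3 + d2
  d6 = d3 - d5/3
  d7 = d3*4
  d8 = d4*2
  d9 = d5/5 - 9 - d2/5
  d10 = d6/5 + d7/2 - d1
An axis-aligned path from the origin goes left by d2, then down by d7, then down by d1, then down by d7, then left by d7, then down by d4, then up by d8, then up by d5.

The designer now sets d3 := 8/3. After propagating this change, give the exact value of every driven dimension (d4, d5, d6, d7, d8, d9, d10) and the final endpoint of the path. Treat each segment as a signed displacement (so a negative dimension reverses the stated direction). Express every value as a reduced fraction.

d4 = 2/3
d5 = 20/9
d6 = 52/27
d7 = 32/3
d8 = 4/3
d9 = -403/45
d10 = 637/135
endpoint = (-38/3, -175/9)

Apply edit: d3 := 8/3
  d4 = d3/4 = 2/3
  d5 = d4/3 + d2 = 20/9
  d6 = d3 - d5/3 = 52/27
  d7 = d3*4 = 32/3
  d8 = d4*2 = 4/3
  d9 = d5/5 - 9 - d2/5 = -403/45
  d10 = d6/5 + d7/2 - d1 = 637/135
Walk from origin (0, 0):
  seg 1: left by d2 = 2 → (-2, 0)
  seg 2: down by d7 = 32/3 → (-2, -32/3)
  seg 3: down by d1 = 1 → (-2, -35/3)
  seg 4: down by d7 = 32/3 → (-2, -67/3)
  seg 5: left by d7 = 32/3 → (-38/3, -67/3)
  seg 6: down by d4 = 2/3 → (-38/3, -23)
  seg 7: up by d8 = 4/3 → (-38/3, -65/3)
  seg 8: up by d5 = 20/9 → (-38/3, -175/9)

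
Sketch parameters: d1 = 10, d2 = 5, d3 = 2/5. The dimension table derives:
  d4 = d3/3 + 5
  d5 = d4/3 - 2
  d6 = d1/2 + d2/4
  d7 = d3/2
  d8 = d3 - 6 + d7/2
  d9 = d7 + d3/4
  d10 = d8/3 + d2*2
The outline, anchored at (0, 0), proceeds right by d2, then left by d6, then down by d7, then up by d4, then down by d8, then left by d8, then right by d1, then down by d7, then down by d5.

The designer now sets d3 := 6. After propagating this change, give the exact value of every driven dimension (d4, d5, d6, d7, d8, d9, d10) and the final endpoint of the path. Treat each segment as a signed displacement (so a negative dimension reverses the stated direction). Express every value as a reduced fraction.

Apply edit: d3 := 6
  d4 = d3/3 + 5 = 7
  d5 = d4/3 - 2 = 1/3
  d6 = d1/2 + d2/4 = 25/4
  d7 = d3/2 = 3
  d8 = d3 - 6 + d7/2 = 3/2
  d9 = d7 + d3/4 = 9/2
  d10 = d8/3 + d2*2 = 21/2
Walk from origin (0, 0):
  seg 1: right by d2 = 5 → (5, 0)
  seg 2: left by d6 = 25/4 → (-5/4, 0)
  seg 3: down by d7 = 3 → (-5/4, -3)
  seg 4: up by d4 = 7 → (-5/4, 4)
  seg 5: down by d8 = 3/2 → (-5/4, 5/2)
  seg 6: left by d8 = 3/2 → (-11/4, 5/2)
  seg 7: right by d1 = 10 → (29/4, 5/2)
  seg 8: down by d7 = 3 → (29/4, -1/2)
  seg 9: down by d5 = 1/3 → (29/4, -5/6)

d4 = 7
d5 = 1/3
d6 = 25/4
d7 = 3
d8 = 3/2
d9 = 9/2
d10 = 21/2
endpoint = (29/4, -5/6)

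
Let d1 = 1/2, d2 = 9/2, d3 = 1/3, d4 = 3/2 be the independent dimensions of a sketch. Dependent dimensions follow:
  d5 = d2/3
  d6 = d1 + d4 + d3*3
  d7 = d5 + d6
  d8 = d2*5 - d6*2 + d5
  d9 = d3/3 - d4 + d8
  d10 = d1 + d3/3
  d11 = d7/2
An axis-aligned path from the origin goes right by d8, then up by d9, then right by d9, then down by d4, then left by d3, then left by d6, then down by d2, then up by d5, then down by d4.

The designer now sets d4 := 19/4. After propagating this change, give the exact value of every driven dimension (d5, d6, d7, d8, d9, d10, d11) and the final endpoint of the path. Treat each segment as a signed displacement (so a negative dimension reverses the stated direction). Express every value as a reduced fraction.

d5 = 3/2
d6 = 25/4
d7 = 31/4
d8 = 23/2
d9 = 247/36
d10 = 11/18
d11 = 31/8
endpoint = (106/9, -203/36)

Apply edit: d4 := 19/4
  d5 = d2/3 = 3/2
  d6 = d1 + d4 + d3*3 = 25/4
  d7 = d5 + d6 = 31/4
  d8 = d2*5 - d6*2 + d5 = 23/2
  d9 = d3/3 - d4 + d8 = 247/36
  d10 = d1 + d3/3 = 11/18
  d11 = d7/2 = 31/8
Walk from origin (0, 0):
  seg 1: right by d8 = 23/2 → (23/2, 0)
  seg 2: up by d9 = 247/36 → (23/2, 247/36)
  seg 3: right by d9 = 247/36 → (661/36, 247/36)
  seg 4: down by d4 = 19/4 → (661/36, 19/9)
  seg 5: left by d3 = 1/3 → (649/36, 19/9)
  seg 6: left by d6 = 25/4 → (106/9, 19/9)
  seg 7: down by d2 = 9/2 → (106/9, -43/18)
  seg 8: up by d5 = 3/2 → (106/9, -8/9)
  seg 9: down by d4 = 19/4 → (106/9, -203/36)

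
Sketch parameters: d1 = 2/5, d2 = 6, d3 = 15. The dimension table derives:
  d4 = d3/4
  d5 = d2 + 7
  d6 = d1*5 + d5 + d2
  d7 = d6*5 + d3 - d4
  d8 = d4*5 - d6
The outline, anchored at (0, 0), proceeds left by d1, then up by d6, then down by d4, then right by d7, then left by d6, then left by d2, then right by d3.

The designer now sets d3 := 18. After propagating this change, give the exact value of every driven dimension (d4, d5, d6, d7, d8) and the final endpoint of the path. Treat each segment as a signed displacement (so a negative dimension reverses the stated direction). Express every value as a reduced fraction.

Apply edit: d3 := 18
  d4 = d3/4 = 9/2
  d5 = d2 + 7 = 13
  d6 = d1*5 + d5 + d2 = 21
  d7 = d6*5 + d3 - d4 = 237/2
  d8 = d4*5 - d6 = 3/2
Walk from origin (0, 0):
  seg 1: left by d1 = 2/5 → (-2/5, 0)
  seg 2: up by d6 = 21 → (-2/5, 21)
  seg 3: down by d4 = 9/2 → (-2/5, 33/2)
  seg 4: right by d7 = 237/2 → (1181/10, 33/2)
  seg 5: left by d6 = 21 → (971/10, 33/2)
  seg 6: left by d2 = 6 → (911/10, 33/2)
  seg 7: right by d3 = 18 → (1091/10, 33/2)

d4 = 9/2
d5 = 13
d6 = 21
d7 = 237/2
d8 = 3/2
endpoint = (1091/10, 33/2)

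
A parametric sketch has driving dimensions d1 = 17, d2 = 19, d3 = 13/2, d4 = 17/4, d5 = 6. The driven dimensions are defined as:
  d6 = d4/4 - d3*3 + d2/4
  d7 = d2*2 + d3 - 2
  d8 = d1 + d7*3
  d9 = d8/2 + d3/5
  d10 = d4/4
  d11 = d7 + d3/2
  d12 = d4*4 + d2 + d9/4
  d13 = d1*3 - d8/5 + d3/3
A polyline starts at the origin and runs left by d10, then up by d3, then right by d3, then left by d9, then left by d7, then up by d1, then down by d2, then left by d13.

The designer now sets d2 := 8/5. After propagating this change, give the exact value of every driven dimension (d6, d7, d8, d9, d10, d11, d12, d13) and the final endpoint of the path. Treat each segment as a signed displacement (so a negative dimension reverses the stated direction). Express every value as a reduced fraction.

Apply edit: d2 := 8/5
  d6 = d4/4 - d3*3 + d2/4 = -1443/80
  d7 = d2*2 + d3 - 2 = 77/10
  d8 = d1 + d7*3 = 401/10
  d9 = d8/2 + d3/5 = 427/20
  d10 = d4/4 = 17/16
  d11 = d7 + d3/2 = 219/20
  d12 = d4*4 + d2 + d9/4 = 383/16
  d13 = d1*3 - d8/5 + d3/3 = 3386/75
Walk from origin (0, 0):
  seg 1: left by d10 = 17/16 → (-17/16, 0)
  seg 2: up by d3 = 13/2 → (-17/16, 13/2)
  seg 3: right by d3 = 13/2 → (87/16, 13/2)
  seg 4: left by d9 = 427/20 → (-1273/80, 13/2)
  seg 5: left by d7 = 77/10 → (-1889/80, 13/2)
  seg 6: up by d1 = 17 → (-1889/80, 47/2)
  seg 7: down by d2 = 8/5 → (-1889/80, 219/10)
  seg 8: left by d13 = 3386/75 → (-82511/1200, 219/10)

d6 = -1443/80
d7 = 77/10
d8 = 401/10
d9 = 427/20
d10 = 17/16
d11 = 219/20
d12 = 383/16
d13 = 3386/75
endpoint = (-82511/1200, 219/10)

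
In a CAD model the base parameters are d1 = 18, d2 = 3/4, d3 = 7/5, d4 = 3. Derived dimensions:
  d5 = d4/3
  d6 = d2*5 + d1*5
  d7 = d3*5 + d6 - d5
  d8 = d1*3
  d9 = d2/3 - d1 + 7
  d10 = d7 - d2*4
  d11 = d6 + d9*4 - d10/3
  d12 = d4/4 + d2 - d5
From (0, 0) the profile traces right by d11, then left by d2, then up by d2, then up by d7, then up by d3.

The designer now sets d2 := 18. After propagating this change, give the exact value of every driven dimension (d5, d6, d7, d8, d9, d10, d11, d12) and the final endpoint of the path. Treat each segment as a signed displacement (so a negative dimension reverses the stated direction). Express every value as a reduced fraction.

d5 = 1
d6 = 180
d7 = 186
d8 = 54
d9 = -5
d10 = 114
d11 = 122
d12 = 71/4
endpoint = (104, 1027/5)

Apply edit: d2 := 18
  d5 = d4/3 = 1
  d6 = d2*5 + d1*5 = 180
  d7 = d3*5 + d6 - d5 = 186
  d8 = d1*3 = 54
  d9 = d2/3 - d1 + 7 = -5
  d10 = d7 - d2*4 = 114
  d11 = d6 + d9*4 - d10/3 = 122
  d12 = d4/4 + d2 - d5 = 71/4
Walk from origin (0, 0):
  seg 1: right by d11 = 122 → (122, 0)
  seg 2: left by d2 = 18 → (104, 0)
  seg 3: up by d2 = 18 → (104, 18)
  seg 4: up by d7 = 186 → (104, 204)
  seg 5: up by d3 = 7/5 → (104, 1027/5)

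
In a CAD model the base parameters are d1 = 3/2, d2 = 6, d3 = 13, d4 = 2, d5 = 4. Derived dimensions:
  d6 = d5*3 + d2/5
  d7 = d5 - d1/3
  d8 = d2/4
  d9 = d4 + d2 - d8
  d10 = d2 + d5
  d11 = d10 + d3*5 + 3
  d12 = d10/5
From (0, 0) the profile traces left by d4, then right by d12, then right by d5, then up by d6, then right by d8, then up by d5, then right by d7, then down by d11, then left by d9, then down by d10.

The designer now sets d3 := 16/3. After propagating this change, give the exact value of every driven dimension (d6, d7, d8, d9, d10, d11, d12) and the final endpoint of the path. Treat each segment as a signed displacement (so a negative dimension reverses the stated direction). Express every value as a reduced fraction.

d6 = 66/5
d7 = 7/2
d8 = 3/2
d9 = 13/2
d10 = 10
d11 = 119/3
d12 = 2
endpoint = (5/2, -487/15)

Apply edit: d3 := 16/3
  d6 = d5*3 + d2/5 = 66/5
  d7 = d5 - d1/3 = 7/2
  d8 = d2/4 = 3/2
  d9 = d4 + d2 - d8 = 13/2
  d10 = d2 + d5 = 10
  d11 = d10 + d3*5 + 3 = 119/3
  d12 = d10/5 = 2
Walk from origin (0, 0):
  seg 1: left by d4 = 2 → (-2, 0)
  seg 2: right by d12 = 2 → (0, 0)
  seg 3: right by d5 = 4 → (4, 0)
  seg 4: up by d6 = 66/5 → (4, 66/5)
  seg 5: right by d8 = 3/2 → (11/2, 66/5)
  seg 6: up by d5 = 4 → (11/2, 86/5)
  seg 7: right by d7 = 7/2 → (9, 86/5)
  seg 8: down by d11 = 119/3 → (9, -337/15)
  seg 9: left by d9 = 13/2 → (5/2, -337/15)
  seg 10: down by d10 = 10 → (5/2, -487/15)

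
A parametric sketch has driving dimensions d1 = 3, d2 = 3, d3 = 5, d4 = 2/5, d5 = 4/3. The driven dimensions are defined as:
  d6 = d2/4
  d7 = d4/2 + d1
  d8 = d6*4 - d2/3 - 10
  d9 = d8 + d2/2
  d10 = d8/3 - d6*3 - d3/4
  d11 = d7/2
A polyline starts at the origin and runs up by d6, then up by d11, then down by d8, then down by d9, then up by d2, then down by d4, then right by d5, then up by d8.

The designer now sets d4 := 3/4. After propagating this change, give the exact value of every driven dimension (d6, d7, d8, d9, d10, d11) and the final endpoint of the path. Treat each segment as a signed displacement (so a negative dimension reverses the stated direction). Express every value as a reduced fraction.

d6 = 3/4
d7 = 27/8
d8 = -8
d9 = -13/2
d10 = -37/6
d11 = 27/16
endpoint = (4/3, 179/16)

Apply edit: d4 := 3/4
  d6 = d2/4 = 3/4
  d7 = d4/2 + d1 = 27/8
  d8 = d6*4 - d2/3 - 10 = -8
  d9 = d8 + d2/2 = -13/2
  d10 = d8/3 - d6*3 - d3/4 = -37/6
  d11 = d7/2 = 27/16
Walk from origin (0, 0):
  seg 1: up by d6 = 3/4 → (0, 3/4)
  seg 2: up by d11 = 27/16 → (0, 39/16)
  seg 3: down by d8 = -8 → (0, 167/16)
  seg 4: down by d9 = -13/2 → (0, 271/16)
  seg 5: up by d2 = 3 → (0, 319/16)
  seg 6: down by d4 = 3/4 → (0, 307/16)
  seg 7: right by d5 = 4/3 → (4/3, 307/16)
  seg 8: up by d8 = -8 → (4/3, 179/16)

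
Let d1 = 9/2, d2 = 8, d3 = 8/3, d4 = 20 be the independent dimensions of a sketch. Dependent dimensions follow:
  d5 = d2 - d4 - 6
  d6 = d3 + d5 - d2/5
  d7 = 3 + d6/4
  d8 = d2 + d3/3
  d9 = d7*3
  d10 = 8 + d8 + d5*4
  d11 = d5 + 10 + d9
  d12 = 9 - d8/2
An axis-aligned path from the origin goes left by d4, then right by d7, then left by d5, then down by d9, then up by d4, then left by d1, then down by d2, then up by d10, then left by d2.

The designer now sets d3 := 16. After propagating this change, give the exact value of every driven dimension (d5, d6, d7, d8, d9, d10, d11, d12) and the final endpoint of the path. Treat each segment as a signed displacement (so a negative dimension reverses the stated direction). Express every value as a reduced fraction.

d5 = -18
d6 = -18/5
d7 = 21/10
d8 = 40/3
d9 = 63/10
d10 = -152/3
d11 = -17/10
d12 = 7/3
endpoint = (-62/5, -1349/30)

Apply edit: d3 := 16
  d5 = d2 - d4 - 6 = -18
  d6 = d3 + d5 - d2/5 = -18/5
  d7 = 3 + d6/4 = 21/10
  d8 = d2 + d3/3 = 40/3
  d9 = d7*3 = 63/10
  d10 = 8 + d8 + d5*4 = -152/3
  d11 = d5 + 10 + d9 = -17/10
  d12 = 9 - d8/2 = 7/3
Walk from origin (0, 0):
  seg 1: left by d4 = 20 → (-20, 0)
  seg 2: right by d7 = 21/10 → (-179/10, 0)
  seg 3: left by d5 = -18 → (1/10, 0)
  seg 4: down by d9 = 63/10 → (1/10, -63/10)
  seg 5: up by d4 = 20 → (1/10, 137/10)
  seg 6: left by d1 = 9/2 → (-22/5, 137/10)
  seg 7: down by d2 = 8 → (-22/5, 57/10)
  seg 8: up by d10 = -152/3 → (-22/5, -1349/30)
  seg 9: left by d2 = 8 → (-62/5, -1349/30)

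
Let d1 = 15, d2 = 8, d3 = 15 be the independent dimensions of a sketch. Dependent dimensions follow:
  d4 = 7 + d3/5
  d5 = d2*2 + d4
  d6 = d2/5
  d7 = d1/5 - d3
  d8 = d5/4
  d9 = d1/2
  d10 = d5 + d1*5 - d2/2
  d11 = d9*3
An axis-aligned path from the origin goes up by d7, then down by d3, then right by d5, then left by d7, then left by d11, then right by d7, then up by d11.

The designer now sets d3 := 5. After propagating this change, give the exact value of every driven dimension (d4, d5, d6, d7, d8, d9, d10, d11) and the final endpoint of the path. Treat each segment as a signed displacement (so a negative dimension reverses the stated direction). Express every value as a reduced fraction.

Apply edit: d3 := 5
  d4 = 7 + d3/5 = 8
  d5 = d2*2 + d4 = 24
  d6 = d2/5 = 8/5
  d7 = d1/5 - d3 = -2
  d8 = d5/4 = 6
  d9 = d1/2 = 15/2
  d10 = d5 + d1*5 - d2/2 = 95
  d11 = d9*3 = 45/2
Walk from origin (0, 0):
  seg 1: up by d7 = -2 → (0, -2)
  seg 2: down by d3 = 5 → (0, -7)
  seg 3: right by d5 = 24 → (24, -7)
  seg 4: left by d7 = -2 → (26, -7)
  seg 5: left by d11 = 45/2 → (7/2, -7)
  seg 6: right by d7 = -2 → (3/2, -7)
  seg 7: up by d11 = 45/2 → (3/2, 31/2)

d4 = 8
d5 = 24
d6 = 8/5
d7 = -2
d8 = 6
d9 = 15/2
d10 = 95
d11 = 45/2
endpoint = (3/2, 31/2)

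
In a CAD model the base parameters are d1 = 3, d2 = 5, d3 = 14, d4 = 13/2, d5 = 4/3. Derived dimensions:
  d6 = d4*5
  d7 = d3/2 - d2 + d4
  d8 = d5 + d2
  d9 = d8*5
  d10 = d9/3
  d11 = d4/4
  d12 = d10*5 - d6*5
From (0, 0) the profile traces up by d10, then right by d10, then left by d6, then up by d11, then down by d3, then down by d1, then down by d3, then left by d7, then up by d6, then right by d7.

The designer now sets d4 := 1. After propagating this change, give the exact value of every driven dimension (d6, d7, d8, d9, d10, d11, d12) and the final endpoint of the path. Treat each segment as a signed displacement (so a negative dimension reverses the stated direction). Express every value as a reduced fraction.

d6 = 5
d7 = 3
d8 = 19/3
d9 = 95/3
d10 = 95/9
d11 = 1/4
d12 = 250/9
endpoint = (50/9, -547/36)

Apply edit: d4 := 1
  d6 = d4*5 = 5
  d7 = d3/2 - d2 + d4 = 3
  d8 = d5 + d2 = 19/3
  d9 = d8*5 = 95/3
  d10 = d9/3 = 95/9
  d11 = d4/4 = 1/4
  d12 = d10*5 - d6*5 = 250/9
Walk from origin (0, 0):
  seg 1: up by d10 = 95/9 → (0, 95/9)
  seg 2: right by d10 = 95/9 → (95/9, 95/9)
  seg 3: left by d6 = 5 → (50/9, 95/9)
  seg 4: up by d11 = 1/4 → (50/9, 389/36)
  seg 5: down by d3 = 14 → (50/9, -115/36)
  seg 6: down by d1 = 3 → (50/9, -223/36)
  seg 7: down by d3 = 14 → (50/9, -727/36)
  seg 8: left by d7 = 3 → (23/9, -727/36)
  seg 9: up by d6 = 5 → (23/9, -547/36)
  seg 10: right by d7 = 3 → (50/9, -547/36)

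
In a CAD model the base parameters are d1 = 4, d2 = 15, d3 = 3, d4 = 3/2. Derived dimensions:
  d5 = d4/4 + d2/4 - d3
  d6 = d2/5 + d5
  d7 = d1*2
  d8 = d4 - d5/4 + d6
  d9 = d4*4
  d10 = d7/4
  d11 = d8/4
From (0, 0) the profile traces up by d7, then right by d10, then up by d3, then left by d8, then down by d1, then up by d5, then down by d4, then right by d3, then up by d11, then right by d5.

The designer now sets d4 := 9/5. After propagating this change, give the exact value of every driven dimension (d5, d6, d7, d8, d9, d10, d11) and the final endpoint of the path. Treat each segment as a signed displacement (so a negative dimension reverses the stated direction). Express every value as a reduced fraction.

d5 = 6/5
d6 = 21/5
d7 = 8
d8 = 57/10
d9 = 36/5
d10 = 2
d11 = 57/40
endpoint = (1/2, 313/40)

Apply edit: d4 := 9/5
  d5 = d4/4 + d2/4 - d3 = 6/5
  d6 = d2/5 + d5 = 21/5
  d7 = d1*2 = 8
  d8 = d4 - d5/4 + d6 = 57/10
  d9 = d4*4 = 36/5
  d10 = d7/4 = 2
  d11 = d8/4 = 57/40
Walk from origin (0, 0):
  seg 1: up by d7 = 8 → (0, 8)
  seg 2: right by d10 = 2 → (2, 8)
  seg 3: up by d3 = 3 → (2, 11)
  seg 4: left by d8 = 57/10 → (-37/10, 11)
  seg 5: down by d1 = 4 → (-37/10, 7)
  seg 6: up by d5 = 6/5 → (-37/10, 41/5)
  seg 7: down by d4 = 9/5 → (-37/10, 32/5)
  seg 8: right by d3 = 3 → (-7/10, 32/5)
  seg 9: up by d11 = 57/40 → (-7/10, 313/40)
  seg 10: right by d5 = 6/5 → (1/2, 313/40)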